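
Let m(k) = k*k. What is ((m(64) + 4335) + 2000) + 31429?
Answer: 41860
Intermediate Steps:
m(k) = k²
((m(64) + 4335) + 2000) + 31429 = ((64² + 4335) + 2000) + 31429 = ((4096 + 4335) + 2000) + 31429 = (8431 + 2000) + 31429 = 10431 + 31429 = 41860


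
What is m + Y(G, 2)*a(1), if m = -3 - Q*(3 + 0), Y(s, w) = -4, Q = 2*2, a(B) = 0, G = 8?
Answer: -15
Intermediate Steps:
Q = 4
m = -15 (m = -3 - 4*(3 + 0) = -3 - 4*3 = -3 - 1*12 = -3 - 12 = -15)
m + Y(G, 2)*a(1) = -15 - 4*0 = -15 + 0 = -15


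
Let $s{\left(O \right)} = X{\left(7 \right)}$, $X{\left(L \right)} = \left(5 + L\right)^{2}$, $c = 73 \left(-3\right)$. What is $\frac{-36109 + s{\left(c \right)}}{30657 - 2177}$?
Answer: $- \frac{7193}{5696} \approx -1.2628$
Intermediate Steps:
$c = -219$
$s{\left(O \right)} = 144$ ($s{\left(O \right)} = \left(5 + 7\right)^{2} = 12^{2} = 144$)
$\frac{-36109 + s{\left(c \right)}}{30657 - 2177} = \frac{-36109 + 144}{30657 - 2177} = - \frac{35965}{28480} = \left(-35965\right) \frac{1}{28480} = - \frac{7193}{5696}$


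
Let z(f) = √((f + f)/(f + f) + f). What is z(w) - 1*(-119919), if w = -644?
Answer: 119919 + I*√643 ≈ 1.1992e+5 + 25.357*I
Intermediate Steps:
z(f) = √(1 + f) (z(f) = √((2*f)/((2*f)) + f) = √((2*f)*(1/(2*f)) + f) = √(1 + f))
z(w) - 1*(-119919) = √(1 - 644) - 1*(-119919) = √(-643) + 119919 = I*√643 + 119919 = 119919 + I*√643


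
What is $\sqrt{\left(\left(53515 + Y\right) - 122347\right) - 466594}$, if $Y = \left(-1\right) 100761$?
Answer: $i \sqrt{636187} \approx 797.61 i$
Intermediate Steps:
$Y = -100761$
$\sqrt{\left(\left(53515 + Y\right) - 122347\right) - 466594} = \sqrt{\left(\left(53515 - 100761\right) - 122347\right) - 466594} = \sqrt{\left(-47246 - 122347\right) - 466594} = \sqrt{-169593 - 466594} = \sqrt{-636187} = i \sqrt{636187}$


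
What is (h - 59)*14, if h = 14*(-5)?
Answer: -1806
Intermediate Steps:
h = -70
(h - 59)*14 = (-70 - 59)*14 = -129*14 = -1806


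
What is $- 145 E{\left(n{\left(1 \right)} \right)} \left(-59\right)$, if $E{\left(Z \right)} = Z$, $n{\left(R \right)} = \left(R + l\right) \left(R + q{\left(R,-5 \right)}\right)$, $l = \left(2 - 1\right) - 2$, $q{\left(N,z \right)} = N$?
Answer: $0$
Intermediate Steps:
$l = -1$ ($l = 1 - 2 = -1$)
$n{\left(R \right)} = 2 R \left(-1 + R\right)$ ($n{\left(R \right)} = \left(R - 1\right) \left(R + R\right) = \left(-1 + R\right) 2 R = 2 R \left(-1 + R\right)$)
$- 145 E{\left(n{\left(1 \right)} \right)} \left(-59\right) = - 145 \cdot 2 \cdot 1 \left(-1 + 1\right) \left(-59\right) = - 145 \cdot 2 \cdot 1 \cdot 0 \left(-59\right) = \left(-145\right) 0 \left(-59\right) = 0 \left(-59\right) = 0$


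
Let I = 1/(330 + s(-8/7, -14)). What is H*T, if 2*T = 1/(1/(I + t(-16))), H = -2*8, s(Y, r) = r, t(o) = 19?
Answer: -12010/79 ≈ -152.03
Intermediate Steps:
I = 1/316 (I = 1/(330 - 14) = 1/316 ≈ 0.0031646)
H = -16
T = 6005/632 (T = 1/(2*(1/(1/316 + 19))) = 1/(2*(1/(6005/316))) = 1/(2*(316/6005)) = (½)*(6005/316) = 6005/632 ≈ 9.5016)
H*T = -16*6005/632 = -12010/79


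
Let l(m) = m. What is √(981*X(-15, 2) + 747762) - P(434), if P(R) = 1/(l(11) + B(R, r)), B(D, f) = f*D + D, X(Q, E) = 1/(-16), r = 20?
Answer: -1/9125 + √11963211/4 ≈ 864.70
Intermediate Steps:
X(Q, E) = -1/16
B(D, f) = D + D*f (B(D, f) = D*f + D = D + D*f)
P(R) = 1/(11 + 21*R) (P(R) = 1/(11 + R*(1 + 20)) = 1/(11 + R*21) = 1/(11 + 21*R))
√(981*X(-15, 2) + 747762) - P(434) = √(981*(-1/16) + 747762) - 1/(11 + 21*434) = √(-981/16 + 747762) - 1/(11 + 9114) = √(11963211/16) - 1/9125 = √11963211/4 - 1*1/9125 = √11963211/4 - 1/9125 = -1/9125 + √11963211/4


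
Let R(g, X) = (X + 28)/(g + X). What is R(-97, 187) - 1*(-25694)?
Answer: 462535/18 ≈ 25696.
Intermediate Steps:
R(g, X) = (28 + X)/(X + g)
R(-97, 187) - 1*(-25694) = (28 + 187)/(187 - 97) - 1*(-25694) = 215/90 + 25694 = (1/90)*215 + 25694 = 43/18 + 25694 = 462535/18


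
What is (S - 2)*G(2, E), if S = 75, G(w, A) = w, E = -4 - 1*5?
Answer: 146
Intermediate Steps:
E = -9 (E = -4 - 5 = -9)
(S - 2)*G(2, E) = (75 - 2)*2 = 73*2 = 146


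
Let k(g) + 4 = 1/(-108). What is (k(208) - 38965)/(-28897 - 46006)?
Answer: 4208653/8089524 ≈ 0.52026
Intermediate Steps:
k(g) = -433/108 (k(g) = -4 + 1/(-108) = -4 - 1/108 = -433/108)
(k(208) - 38965)/(-28897 - 46006) = (-433/108 - 38965)/(-28897 - 46006) = -4208653/108/(-74903) = -4208653/108*(-1/74903) = 4208653/8089524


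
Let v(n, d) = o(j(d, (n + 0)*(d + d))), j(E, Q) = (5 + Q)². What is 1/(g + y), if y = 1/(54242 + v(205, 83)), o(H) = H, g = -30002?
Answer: -1158435467/34755380880933 ≈ -3.3331e-5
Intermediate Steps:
v(n, d) = (5 + 2*d*n)² (v(n, d) = (5 + (n + 0)*(d + d))² = (5 + n*(2*d))² = (5 + 2*d*n)²)
y = 1/1158435467 (y = 1/(54242 + (5 + 2*83*205)²) = 1/(54242 + (5 + 34030)²) = 1/(54242 + 34035²) = 1/(54242 + 1158381225) = 1/1158435467 ≈ 8.6323e-10)
1/(g + y) = 1/(-30002 + 1/1158435467) = 1/(-34755380880933/1158435467) = -1158435467/34755380880933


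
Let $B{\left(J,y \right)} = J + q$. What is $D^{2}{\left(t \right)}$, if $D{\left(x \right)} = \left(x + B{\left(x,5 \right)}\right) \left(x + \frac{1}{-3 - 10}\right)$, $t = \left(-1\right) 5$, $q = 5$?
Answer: $\frac{108900}{169} \approx 644.38$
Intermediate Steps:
$B{\left(J,y \right)} = 5 + J$ ($B{\left(J,y \right)} = J + 5 = 5 + J$)
$t = -5$
$D{\left(x \right)} = \left(5 + 2 x\right) \left(- \frac{1}{13} + x\right)$ ($D{\left(x \right)} = \left(x + \left(5 + x\right)\right) \left(x + \frac{1}{-3 - 10}\right) = \left(5 + 2 x\right) \left(x + \frac{1}{-13}\right) = \left(5 + 2 x\right) \left(x - \frac{1}{13}\right) = \left(5 + 2 x\right) \left(- \frac{1}{13} + x\right)$)
$D^{2}{\left(t \right)} = \left(- \frac{5}{13} + 2 \left(-5\right)^{2} + \frac{63}{13} \left(-5\right)\right)^{2} = \left(- \frac{5}{13} + 2 \cdot 25 - \frac{315}{13}\right)^{2} = \left(- \frac{5}{13} + 50 - \frac{315}{13}\right)^{2} = \left(\frac{330}{13}\right)^{2} = \frac{108900}{169}$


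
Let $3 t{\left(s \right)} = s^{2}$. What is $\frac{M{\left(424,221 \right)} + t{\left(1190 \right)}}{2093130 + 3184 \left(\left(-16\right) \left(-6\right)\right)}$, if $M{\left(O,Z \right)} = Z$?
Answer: $\frac{1416763}{7196382} \approx 0.19687$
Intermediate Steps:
$t{\left(s \right)} = \frac{s^{2}}{3}$
$\frac{M{\left(424,221 \right)} + t{\left(1190 \right)}}{2093130 + 3184 \left(\left(-16\right) \left(-6\right)\right)} = \frac{221 + \frac{1190^{2}}{3}}{2093130 + 3184 \left(\left(-16\right) \left(-6\right)\right)} = \frac{221 + \frac{1}{3} \cdot 1416100}{2093130 + 3184 \cdot 96} = \frac{221 + \frac{1416100}{3}}{2093130 + 305664} = \frac{1416763}{3 \cdot 2398794} = \frac{1416763}{3} \cdot \frac{1}{2398794} = \frac{1416763}{7196382}$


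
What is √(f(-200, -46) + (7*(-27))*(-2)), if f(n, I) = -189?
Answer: 3*√21 ≈ 13.748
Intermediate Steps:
√(f(-200, -46) + (7*(-27))*(-2)) = √(-189 + (7*(-27))*(-2)) = √(-189 - 189*(-2)) = √(-189 + 378) = √189 = 3*√21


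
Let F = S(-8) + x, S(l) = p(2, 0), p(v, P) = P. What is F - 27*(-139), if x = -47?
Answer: 3706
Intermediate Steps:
S(l) = 0
F = -47 (F = 0 - 47 = -47)
F - 27*(-139) = -47 - 27*(-139) = -47 + 3753 = 3706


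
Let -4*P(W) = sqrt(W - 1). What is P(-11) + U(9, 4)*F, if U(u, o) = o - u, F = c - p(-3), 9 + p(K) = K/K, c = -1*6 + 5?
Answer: -35 - I*sqrt(3)/2 ≈ -35.0 - 0.86602*I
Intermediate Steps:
c = -1 (c = -6 + 5 = -1)
P(W) = -sqrt(-1 + W)/4 (P(W) = -sqrt(W - 1)/4 = -sqrt(-1 + W)/4)
p(K) = -8 (p(K) = -9 + K/K = -9 + 1 = -8)
F = 7 (F = -1 - 1*(-8) = -1 + 8 = 7)
P(-11) + U(9, 4)*F = -sqrt(-1 - 11)/4 + (4 - 1*9)*7 = -I*sqrt(3)/2 + (4 - 9)*7 = -I*sqrt(3)/2 - 5*7 = -I*sqrt(3)/2 - 35 = -35 - I*sqrt(3)/2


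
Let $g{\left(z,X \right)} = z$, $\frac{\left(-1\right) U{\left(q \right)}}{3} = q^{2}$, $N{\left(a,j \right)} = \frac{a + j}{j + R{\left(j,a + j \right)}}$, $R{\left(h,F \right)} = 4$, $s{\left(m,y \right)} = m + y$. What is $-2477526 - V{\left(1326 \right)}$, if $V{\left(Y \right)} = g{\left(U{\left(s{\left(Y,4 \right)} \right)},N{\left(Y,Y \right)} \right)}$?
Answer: $2829174$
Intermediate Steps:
$N{\left(a,j \right)} = \frac{a + j}{4 + j}$ ($N{\left(a,j \right)} = \frac{a + j}{j + 4} = \frac{a + j}{4 + j}$)
$U{\left(q \right)} = - 3 q^{2}$
$V{\left(Y \right)} = - 3 \left(4 + Y\right)^{2}$ ($V{\left(Y \right)} = - 3 \left(Y + 4\right)^{2} = - 3 \left(4 + Y\right)^{2}$)
$-2477526 - V{\left(1326 \right)} = -2477526 - - 3 \left(4 + 1326\right)^{2} = -2477526 - - 3 \cdot 1330^{2} = -2477526 - \left(-3\right) 1768900 = -2477526 - -5306700 = -2477526 + 5306700 = 2829174$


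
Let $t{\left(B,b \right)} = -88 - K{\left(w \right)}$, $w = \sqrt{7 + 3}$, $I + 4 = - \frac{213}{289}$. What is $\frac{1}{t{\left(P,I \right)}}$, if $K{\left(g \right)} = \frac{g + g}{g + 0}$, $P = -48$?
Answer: $- \frac{1}{90} \approx -0.011111$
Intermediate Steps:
$I = - \frac{1369}{289}$ ($I = -4 - \frac{213}{289} = - \frac{1369}{289} \approx -4.737$)
$w = \sqrt{10} \approx 3.1623$
$K{\left(g \right)} = 2$ ($K{\left(g \right)} = \frac{2 g}{g} = 2$)
$t{\left(B,b \right)} = -90$ ($t{\left(B,b \right)} = -88 - 2 = -90$)
$\frac{1}{t{\left(P,I \right)}} = \frac{1}{-90} = - \frac{1}{90}$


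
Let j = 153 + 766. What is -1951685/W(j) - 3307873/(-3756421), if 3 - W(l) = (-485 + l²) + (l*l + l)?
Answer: 12920177270154/6346672369813 ≈ 2.0357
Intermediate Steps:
j = 919
W(l) = 488 - l - 2*l² (W(l) = 3 - ((-485 + l²) + (l*l + l)) = 3 - ((-485 + l²) + (l² + l)) = 3 - ((-485 + l²) + (l + l²)) = 3 - (-485 + l + 2*l²) = 3 + (485 - l - 2*l²) = 488 - l - 2*l²)
-1951685/W(j) - 3307873/(-3756421) = -1951685/(488 - 1*919 - 2*919²) - 3307873/(-3756421) = -1951685/(488 - 919 - 2*844561) - 3307873*(-1/3756421) = -1951685/(488 - 919 - 1689122) + 3307873/3756421 = -1951685/(-1689553) + 3307873/3756421 = -1951685*(-1/1689553) + 3307873/3756421 = 1951685/1689553 + 3307873/3756421 = 12920177270154/6346672369813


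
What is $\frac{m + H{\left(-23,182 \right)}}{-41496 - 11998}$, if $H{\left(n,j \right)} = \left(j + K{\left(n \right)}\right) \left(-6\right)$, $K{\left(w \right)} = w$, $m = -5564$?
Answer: $\frac{3259}{26747} \approx 0.12185$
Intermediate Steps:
$H{\left(n,j \right)} = - 6 j - 6 n$ ($H{\left(n,j \right)} = \left(j + n\right) \left(-6\right) = - 6 j - 6 n$)
$\frac{m + H{\left(-23,182 \right)}}{-41496 - 11998} = \frac{-5564 - 954}{-41496 - 11998} = \frac{-5564 + \left(-1092 + 138\right)}{-53494} = \left(-5564 - 954\right) \left(- \frac{1}{53494}\right) = \left(-6518\right) \left(- \frac{1}{53494}\right) = \frac{3259}{26747}$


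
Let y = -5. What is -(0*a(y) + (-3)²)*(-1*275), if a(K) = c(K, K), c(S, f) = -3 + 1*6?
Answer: 2475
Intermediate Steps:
c(S, f) = 3 (c(S, f) = -3 + 6 = 3)
a(K) = 3
-(0*a(y) + (-3)²)*(-1*275) = -(0*3 + (-3)²)*(-1*275) = -(0 + 9)*(-275) = -9*(-275) = -1*(-2475) = 2475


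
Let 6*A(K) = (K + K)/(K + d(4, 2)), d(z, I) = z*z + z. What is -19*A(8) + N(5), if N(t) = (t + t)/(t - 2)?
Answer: 32/21 ≈ 1.5238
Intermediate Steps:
N(t) = 2*t/(-2 + t) (N(t) = (2*t)/(-2 + t) = 2*t/(-2 + t))
d(z, I) = z + z² (d(z, I) = z² + z = z + z²)
A(K) = K/(3*(20 + K)) (A(K) = ((K + K)/(K + 4*(1 + 4)))/6 = ((2*K)/(K + 4*5))/6 = ((2*K)/(K + 20))/6 = ((2*K)/(20 + K))/6 = (2*K/(20 + K))/6 = K/(3*(20 + K)))
-19*A(8) + N(5) = -19*8/(3*(20 + 8)) + 2*5/(-2 + 5) = -19*8/(3*28) + 2*5/3 = -19*8/(3*28) + 2*5*(⅓) = -19*2/21 + 10/3 = -38/21 + 10/3 = 32/21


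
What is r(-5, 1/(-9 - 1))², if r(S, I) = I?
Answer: 1/100 ≈ 0.010000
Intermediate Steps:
r(-5, 1/(-9 - 1))² = (1/(-9 - 1))² = (1/(-10))² = (-⅒)² = 1/100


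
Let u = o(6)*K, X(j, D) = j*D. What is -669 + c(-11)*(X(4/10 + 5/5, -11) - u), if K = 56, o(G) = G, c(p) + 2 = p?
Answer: 19496/5 ≈ 3899.2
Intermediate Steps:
c(p) = -2 + p
X(j, D) = D*j
u = 336 (u = 6*56 = 336)
-669 + c(-11)*(X(4/10 + 5/5, -11) - u) = -669 + (-2 - 11)*(-11*(4/10 + 5/5) - 1*336) = -669 - 13*(-11*(4*(1/10) + 5*(1/5)) - 336) = -669 - 13*(-11*(2/5 + 1) - 336) = -669 - 13*(-11*7/5 - 336) = -669 - 13*(-77/5 - 336) = -669 - 13*(-1757/5) = -669 + 22841/5 = 19496/5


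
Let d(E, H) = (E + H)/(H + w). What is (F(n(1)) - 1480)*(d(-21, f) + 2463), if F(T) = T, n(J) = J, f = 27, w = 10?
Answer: -134791623/37 ≈ -3.6430e+6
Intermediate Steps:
d(E, H) = (E + H)/(10 + H) (d(E, H) = (E + H)/(H + 10) = (E + H)/(10 + H))
(F(n(1)) - 1480)*(d(-21, f) + 2463) = (1 - 1480)*((-21 + 27)/(10 + 27) + 2463) = -1479*(6/37 + 2463) = -1479*91137/37 = -134791623/37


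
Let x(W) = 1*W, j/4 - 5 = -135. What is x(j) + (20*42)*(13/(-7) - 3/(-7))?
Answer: -1720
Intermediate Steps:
j = -520 (j = 20 + 4*(-135) = 20 - 540 = -520)
x(W) = W
x(j) + (20*42)*(13/(-7) - 3/(-7)) = -520 + (20*42)*(13/(-7) - 3/(-7)) = -520 + 840*(13*(-1/7) - 3*(-1/7)) = -520 + 840*(-13/7 + 3/7) = -520 + 840*(-10/7) = -520 - 1200 = -1720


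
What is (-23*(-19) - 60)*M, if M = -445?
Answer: -167765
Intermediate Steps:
(-23*(-19) - 60)*M = (-23*(-19) - 60)*(-445) = (437 - 60)*(-445) = 377*(-445) = -167765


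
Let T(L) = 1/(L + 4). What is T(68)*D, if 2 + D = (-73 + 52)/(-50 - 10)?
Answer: -11/480 ≈ -0.022917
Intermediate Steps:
T(L) = 1/(4 + L)
D = -33/20 (D = -2 + (-73 + 52)/(-50 - 10) = -2 - 21/(-60) = -2 - 21*(-1/60) = -2 + 7/20 = -33/20 ≈ -1.6500)
T(68)*D = -33/20/(4 + 68) = -33/20/72 = (1/72)*(-33/20) = -11/480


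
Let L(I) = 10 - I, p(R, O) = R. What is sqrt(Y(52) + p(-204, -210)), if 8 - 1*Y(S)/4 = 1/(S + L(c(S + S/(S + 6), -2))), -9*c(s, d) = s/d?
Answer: 2*I*sqrt(10221778990)/15415 ≈ 13.117*I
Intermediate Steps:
c(s, d) = -s/(9*d)
Y(S) = 32 - 4/(10 + 17*S/18 - S/(18*(6 + S))) (Y(S) = 32 - 4/(S + (10 - (-1)*(S + S/(S + 6))/(9*(-2)))) = 32 - 4/(S + (10 - (-1)*(S + S/(6 + S))*(-1)/(9*2))) = 32 - 4/(S + (10 - (S/18 + S/(18*(6 + S))))) = 32 - 4/(S + (10 + (-S/18 - S/(18*(6 + S))))) = 32 - 4/(S + (10 - S/18 - S/(18*(6 + S)))) = 32 - 4/(10 + 17*S/18 - S/(18*(6 + S))))
sqrt(Y(52) + p(-204, -210)) = sqrt(8*(4266 + 68*52**2 + 1115*52)/(1080 + 17*52**2 + 281*52) - 204) = sqrt(8*(4266 + 68*2704 + 57980)/(1080 + 17*2704 + 14612) - 204) = sqrt(8*(4266 + 183872 + 57980)/(1080 + 45968 + 14612) - 204) = sqrt(8*246118/61660 - 204) = sqrt(8*(1/61660)*246118 - 204) = sqrt(492236/15415 - 204) = sqrt(-2652424/15415) = 2*I*sqrt(10221778990)/15415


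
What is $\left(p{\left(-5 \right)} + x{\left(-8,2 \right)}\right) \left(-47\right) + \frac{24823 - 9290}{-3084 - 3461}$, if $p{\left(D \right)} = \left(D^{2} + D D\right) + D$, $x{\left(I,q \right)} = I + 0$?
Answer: $- \frac{1628184}{935} \approx -1741.4$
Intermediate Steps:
$x{\left(I,q \right)} = I$
$p{\left(D \right)} = D + 2 D^{2}$ ($p{\left(D \right)} = \left(D^{2} + D^{2}\right) + D = 2 D^{2} + D = D + 2 D^{2}$)
$\left(p{\left(-5 \right)} + x{\left(-8,2 \right)}\right) \left(-47\right) + \frac{24823 - 9290}{-3084 - 3461} = \left(- 5 \left(1 + 2 \left(-5\right)\right) - 8\right) \left(-47\right) + \frac{24823 - 9290}{-3084 - 3461} = \left(- 5 \left(1 - 10\right) - 8\right) \left(-47\right) + \frac{15533}{-6545} = \left(\left(-5\right) \left(-9\right) - 8\right) \left(-47\right) + 15533 \left(- \frac{1}{6545}\right) = \left(45 - 8\right) \left(-47\right) - \frac{2219}{935} = 37 \left(-47\right) - \frac{2219}{935} = -1739 - \frac{2219}{935} = - \frac{1628184}{935}$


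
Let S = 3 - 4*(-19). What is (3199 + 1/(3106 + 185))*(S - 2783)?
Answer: -28467468640/3291 ≈ -8.6501e+6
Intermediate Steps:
S = 79 (S = 3 + 76 = 79)
(3199 + 1/(3106 + 185))*(S - 2783) = (3199 + 1/(3106 + 185))*(79 - 2783) = (3199 + 1/3291)*(-2704) = (10527910/3291)*(-2704) = -28467468640/3291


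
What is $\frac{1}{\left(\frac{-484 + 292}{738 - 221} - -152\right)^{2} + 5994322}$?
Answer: $\frac{267289}{1608361638722} \approx 1.6619 \cdot 10^{-7}$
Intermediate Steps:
$\frac{1}{\left(\frac{-484 + 292}{738 - 221} - -152\right)^{2} + 5994322} = \frac{1}{\left(- \frac{192}{517} + 152\right)^{2} + 5994322} = \frac{1}{\left(\frac{78392}{517}\right)^{2} + 5994322} = \frac{1}{\frac{6145305664}{267289} + 5994322} = \frac{1}{\frac{1608361638722}{267289}} = \frac{267289}{1608361638722}$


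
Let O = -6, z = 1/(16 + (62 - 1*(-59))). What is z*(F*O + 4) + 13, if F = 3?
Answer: 1767/137 ≈ 12.898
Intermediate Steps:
z = 1/137 (z = 1/(16 + (62 + 59)) = 1/(16 + 121) = 1/137 ≈ 0.0072993)
z*(F*O + 4) + 13 = (3*(-6) + 4)/137 + 13 = (-18 + 4)/137 + 13 = (1/137)*(-14) + 13 = -14/137 + 13 = 1767/137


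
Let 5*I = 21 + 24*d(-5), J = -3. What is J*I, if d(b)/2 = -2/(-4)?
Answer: -27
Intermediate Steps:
d(b) = 1 (d(b) = 2*(-2/(-4)) = 2*(-2*(-1/4)) = 2*(1/2) = 1)
I = 9 (I = (21 + 24*1)/5 = (21 + 24)/5 = (1/5)*45 = 9)
J*I = -3*9 = -27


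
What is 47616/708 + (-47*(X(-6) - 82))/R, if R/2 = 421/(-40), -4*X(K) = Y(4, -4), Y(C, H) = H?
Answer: -2821732/24839 ≈ -113.60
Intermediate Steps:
X(K) = 1 (X(K) = -¼*(-4) = 1)
R = -421/20 (R = 2*(421/(-40)) = 2*(-1/40*421) = 2*(-421/40) = -421/20 ≈ -21.050)
47616/708 + (-47*(X(-6) - 82))/R = 47616/708 + (-47*(1 - 82))/(-421/20) = 47616*(1/708) - 47*(-81)*(-20/421) = 3968/59 + 3807*(-20/421) = 3968/59 - 76140/421 = -2821732/24839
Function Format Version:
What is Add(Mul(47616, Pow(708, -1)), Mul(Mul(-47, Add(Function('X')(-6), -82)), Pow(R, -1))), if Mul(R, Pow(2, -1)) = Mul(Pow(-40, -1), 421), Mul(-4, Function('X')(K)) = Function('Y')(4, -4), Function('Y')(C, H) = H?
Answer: Rational(-2821732, 24839) ≈ -113.60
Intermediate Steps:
Function('X')(K) = 1 (Function('X')(K) = Mul(Rational(-1, 4), -4) = 1)
R = Rational(-421, 20) (R = Mul(2, Mul(Pow(-40, -1), 421)) = Mul(2, Mul(Rational(-1, 40), 421)) = Mul(2, Rational(-421, 40)) = Rational(-421, 20) ≈ -21.050)
Add(Mul(47616, Pow(708, -1)), Mul(Mul(-47, Add(Function('X')(-6), -82)), Pow(R, -1))) = Add(Mul(47616, Pow(708, -1)), Mul(Mul(-47, Add(1, -82)), Pow(Rational(-421, 20), -1))) = Add(Mul(47616, Rational(1, 708)), Mul(Mul(-47, -81), Rational(-20, 421))) = Add(Rational(3968, 59), Mul(3807, Rational(-20, 421))) = Add(Rational(3968, 59), Rational(-76140, 421)) = Rational(-2821732, 24839)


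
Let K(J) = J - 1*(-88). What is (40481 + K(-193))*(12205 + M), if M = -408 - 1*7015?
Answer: 193078032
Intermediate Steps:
K(J) = 88 + J (K(J) = J + 88 = 88 + J)
M = -7423 (M = -408 - 7015 = -7423)
(40481 + K(-193))*(12205 + M) = (40481 + (88 - 193))*(12205 - 7423) = (40481 - 105)*4782 = 40376*4782 = 193078032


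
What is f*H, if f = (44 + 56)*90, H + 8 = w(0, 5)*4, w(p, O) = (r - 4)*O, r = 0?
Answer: -792000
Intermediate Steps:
w(p, O) = -4*O (w(p, O) = (0 - 4)*O = -4*O)
H = -88 (H = -8 - 4*5*4 = -8 - 20*4 = -8 - 80 = -88)
f = 9000 (f = 100*90 = 9000)
f*H = 9000*(-88) = -792000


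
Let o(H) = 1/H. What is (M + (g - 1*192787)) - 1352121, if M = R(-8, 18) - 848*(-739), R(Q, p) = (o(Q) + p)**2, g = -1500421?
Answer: -154773599/64 ≈ -2.4183e+6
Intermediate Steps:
R(Q, p) = (p + 1/Q)**2 (R(Q, p) = (1/Q + p)**2 = (p + 1/Q)**2)
M = 40127457/64 (M = (1 - 8*18)**2/(-8)**2 - 848*(-739) = (1 - 144)**2/64 + 626672 = (1/64)*(-143)**2 + 626672 = (1/64)*20449 + 626672 = 20449/64 + 626672 = 40127457/64 ≈ 6.2699e+5)
(M + (g - 1*192787)) - 1352121 = (40127457/64 + (-1500421 - 1*192787)) - 1352121 = (40127457/64 + (-1500421 - 192787)) - 1352121 = (40127457/64 - 1693208) - 1352121 = -68237855/64 - 1352121 = -154773599/64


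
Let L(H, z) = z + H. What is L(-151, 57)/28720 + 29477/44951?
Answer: 421177023/645496360 ≈ 0.65249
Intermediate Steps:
L(H, z) = H + z
L(-151, 57)/28720 + 29477/44951 = (-151 + 57)/28720 + 29477/44951 = -94*1/28720 + 29477*(1/44951) = -47/14360 + 29477/44951 = 421177023/645496360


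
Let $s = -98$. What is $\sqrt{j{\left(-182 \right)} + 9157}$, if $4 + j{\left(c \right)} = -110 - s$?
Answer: $\sqrt{9141} \approx 95.609$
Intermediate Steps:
$j{\left(c \right)} = -16$ ($j{\left(c \right)} = -4 - 12 = -16$)
$\sqrt{j{\left(-182 \right)} + 9157} = \sqrt{-16 + 9157} = \sqrt{9141}$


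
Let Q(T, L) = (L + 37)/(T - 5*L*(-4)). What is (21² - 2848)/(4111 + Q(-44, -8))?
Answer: -491028/838615 ≈ -0.58552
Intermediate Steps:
Q(T, L) = (37 + L)/(T + 20*L)
(21² - 2848)/(4111 + Q(-44, -8)) = (21² - 2848)/(4111 + (37 - 8)/(-44 + 20*(-8))) = (441 - 2848)/(4111 + 29/(-44 - 160)) = -2407/(4111 + 29/(-204)) = -2407/(4111 - 1/204*29) = -2407/(4111 - 29/204) = -2407/838615/204 = -2407*204/838615 = -491028/838615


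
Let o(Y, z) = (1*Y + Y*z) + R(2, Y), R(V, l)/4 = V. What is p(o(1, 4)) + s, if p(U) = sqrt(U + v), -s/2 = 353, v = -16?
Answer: -706 + I*sqrt(3) ≈ -706.0 + 1.732*I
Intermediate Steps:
R(V, l) = 4*V
s = -706 (s = -2*353 = -706)
o(Y, z) = 8 + Y + Y*z (o(Y, z) = (1*Y + Y*z) + 4*2 = (Y + Y*z) + 8 = 8 + Y + Y*z)
p(U) = sqrt(-16 + U) (p(U) = sqrt(U - 16) = sqrt(-16 + U))
p(o(1, 4)) + s = sqrt(-16 + (8 + 1 + 1*4)) - 706 = sqrt(-16 + (8 + 1 + 4)) - 706 = sqrt(-16 + 13) - 706 = sqrt(-3) - 706 = I*sqrt(3) - 706 = -706 + I*sqrt(3)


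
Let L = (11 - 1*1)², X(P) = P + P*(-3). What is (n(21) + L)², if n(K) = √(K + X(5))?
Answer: (100 + √11)² ≈ 10674.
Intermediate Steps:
X(P) = -2*P (X(P) = P - 3*P = -2*P)
n(K) = √(-10 + K) (n(K) = √(K - 2*5) = √(K - 10) = √(-10 + K))
L = 100 (L = (11 - 1)² = 10² = 100)
(n(21) + L)² = (√(-10 + 21) + 100)² = (√11 + 100)² = (100 + √11)²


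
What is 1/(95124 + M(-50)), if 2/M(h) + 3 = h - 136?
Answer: 189/17978434 ≈ 1.0513e-5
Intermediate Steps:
M(h) = 2/(-139 + h) (M(h) = 2/(-3 + (h - 136)) = 2/(-3 + (-136 + h)) = 2/(-139 + h))
1/(95124 + M(-50)) = 1/(95124 + 2/(-139 - 50)) = 1/(95124 + 2/(-189)) = 1/(95124 + 2*(-1/189)) = 1/(95124 - 2/189) = 1/(17978434/189) = 189/17978434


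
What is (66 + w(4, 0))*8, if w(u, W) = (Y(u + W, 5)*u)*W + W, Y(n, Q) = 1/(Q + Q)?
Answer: 528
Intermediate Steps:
Y(n, Q) = 1/(2*Q)
w(u, W) = W + W*u/10 (w(u, W) = (((1/2)/5)*u)*W + W = (((1/2)*(1/5))*u)*W + W = (u/10)*W + W = W*u/10 + W = W + W*u/10)
(66 + w(4, 0))*8 = (66 + (1/10)*0*(10 + 4))*8 = (66 + (1/10)*0*14)*8 = (66 + 0)*8 = 66*8 = 528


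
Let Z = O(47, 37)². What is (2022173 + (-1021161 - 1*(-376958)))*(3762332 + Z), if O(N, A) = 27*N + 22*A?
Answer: 11163239501370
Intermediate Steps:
O(N, A) = 22*A + 27*N
Z = 4338889 (Z = (22*37 + 27*47)² = (814 + 1269)² = 2083² = 4338889)
(2022173 + (-1021161 - 1*(-376958)))*(3762332 + Z) = (2022173 + (-1021161 - 1*(-376958)))*(3762332 + 4338889) = (2022173 + (-1021161 + 376958))*8101221 = (2022173 - 644203)*8101221 = 1377970*8101221 = 11163239501370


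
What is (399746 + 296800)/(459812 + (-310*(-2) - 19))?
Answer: 77394/51157 ≈ 1.5129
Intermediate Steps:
(399746 + 296800)/(459812 + (-310*(-2) - 19)) = 696546/(459812 + (620 - 19)) = 696546/(459812 + 601) = 696546/460413 = 696546*(1/460413) = 77394/51157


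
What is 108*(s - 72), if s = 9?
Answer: -6804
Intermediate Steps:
108*(s - 72) = 108*(9 - 72) = 108*(-63) = -6804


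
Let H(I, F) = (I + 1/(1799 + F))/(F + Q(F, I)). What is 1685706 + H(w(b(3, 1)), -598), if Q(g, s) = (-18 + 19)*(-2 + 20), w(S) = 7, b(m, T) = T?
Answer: 293557269268/174145 ≈ 1.6857e+6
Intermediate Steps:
Q(g, s) = 18 (Q(g, s) = 1*18 = 18)
H(I, F) = (I + 1/(1799 + F))/(18 + F) (H(I, F) = (I + 1/(1799 + F))/(F + 18) = (I + 1/(1799 + F))/(18 + F))
1685706 + H(w(b(3, 1)), -598) = 1685706 + (1 + 1799*7 - 598*7)/(32382 + (-598)² + 1817*(-598)) = 1685706 + (1 + 12593 - 4186)/(32382 + 357604 - 1086566) = 1685706 + 8408/(-696580) = 1685706 - 1/696580*8408 = 1685706 - 2102/174145 = 293557269268/174145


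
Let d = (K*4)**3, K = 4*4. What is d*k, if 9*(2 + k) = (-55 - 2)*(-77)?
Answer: 381943808/3 ≈ 1.2731e+8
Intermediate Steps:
K = 16
k = 1457/3 (k = -2 + ((-55 - 2)*(-77))/9 = -2 + (-57*(-77))/9 = -2 + (1/9)*4389 = -2 + 1463/3 = 1457/3 ≈ 485.67)
d = 262144 (d = (16*4)**3 = 64**3 = 262144)
d*k = 262144*(1457/3) = 381943808/3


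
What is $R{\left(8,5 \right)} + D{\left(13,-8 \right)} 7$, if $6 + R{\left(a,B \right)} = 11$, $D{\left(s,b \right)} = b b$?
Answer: $453$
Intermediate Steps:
$D{\left(s,b \right)} = b^{2}$
$R{\left(a,B \right)} = 5$ ($R{\left(a,B \right)} = -6 + 11 = 5$)
$R{\left(8,5 \right)} + D{\left(13,-8 \right)} 7 = 5 + \left(-8\right)^{2} \cdot 7 = 5 + 64 \cdot 7 = 5 + 448 = 453$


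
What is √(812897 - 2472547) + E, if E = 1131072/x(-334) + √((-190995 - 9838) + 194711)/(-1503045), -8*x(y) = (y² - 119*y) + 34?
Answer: -1131072/18917 + 5*I*√66386 - I*√6122/1503045 ≈ -59.791 + 1288.3*I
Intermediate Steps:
x(y) = -17/4 - y²/8 + 119*y/8 (x(y) = -((y² - 119*y) + 34)/8 = -(34 + y² - 119*y)/8 = -17/4 - y²/8 + 119*y/8)
E = -1131072/18917 - I*√6122/1503045 (E = 1131072/(-17/4 - ⅛*(-334)² + (119/8)*(-334)) + √((-190995 - 9838) + 194711)/(-1503045) = 1131072/(-17/4 - ⅛*111556 - 19873/4) + √(-200833 + 194711)*(-1/1503045) = 1131072/(-17/4 - 27889/2 - 19873/4) + √(-6122)*(-1/1503045) = 1131072/(-18917) + (I*√6122)*(-1/1503045) = 1131072*(-1/18917) - I*√6122/1503045 = -1131072/18917 - I*√6122/1503045 ≈ -59.791 - 5.2056e-5*I)
√(812897 - 2472547) + E = √(812897 - 2472547) + (-1131072/18917 - I*√6122/1503045) = √(-1659650) + (-1131072/18917 - I*√6122/1503045) = 5*I*√66386 + (-1131072/18917 - I*√6122/1503045) = -1131072/18917 + 5*I*√66386 - I*√6122/1503045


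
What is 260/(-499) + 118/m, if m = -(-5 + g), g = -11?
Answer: 27361/3992 ≈ 6.8540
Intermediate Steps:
m = 16 (m = -(-5 - 11) = -1*(-16) = 16)
260/(-499) + 118/m = 260/(-499) + 118/16 = 260*(-1/499) + 118*(1/16) = -260/499 + 59/8 = 27361/3992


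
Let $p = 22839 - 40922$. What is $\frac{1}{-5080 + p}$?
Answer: $- \frac{1}{23163} \approx -4.3172 \cdot 10^{-5}$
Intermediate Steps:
$p = -18083$
$\frac{1}{-5080 + p} = \frac{1}{-5080 - 18083} = \frac{1}{-23163} = - \frac{1}{23163}$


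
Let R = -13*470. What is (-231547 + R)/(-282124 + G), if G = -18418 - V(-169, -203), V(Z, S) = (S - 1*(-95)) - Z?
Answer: 79219/100201 ≈ 0.79060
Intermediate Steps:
V(Z, S) = 95 + S - Z (V(Z, S) = (S + 95) - Z = (95 + S) - Z = 95 + S - Z)
G = -18479 (G = -18418 - (95 - 203 - 1*(-169)) = -18418 - (95 - 203 + 169) = -18418 - 1*61 = -18418 - 61 = -18479)
R = -6110
(-231547 + R)/(-282124 + G) = (-231547 - 6110)/(-282124 - 18479) = -237657/(-300603) = -237657*(-1/300603) = 79219/100201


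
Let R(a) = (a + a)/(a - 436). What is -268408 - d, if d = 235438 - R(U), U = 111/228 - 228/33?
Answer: -186354990052/369865 ≈ -5.0385e+5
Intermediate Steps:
U = -5369/836 (U = 111*(1/228) - 228*1/33 = 37/76 - 76/11 = -5369/836 ≈ -6.4222)
R(a) = 2*a/(-436 + a) (R(a) = (2*a)/(-436 + a) = 2*a/(-436 + a))
d = 87080265132/369865 (d = 235438 - 2*(-5369)/(836*(-436 - 5369/836)) = 235438 - 2*(-5369)/(836*(-369865/836)) = 235438 - 2*(-5369)*(-836)/(836*369865) = 235438 - 1*10738/369865 = 235438 - 10738/369865 = 87080265132/369865 ≈ 2.3544e+5)
-268408 - d = -268408 - 1*87080265132/369865 = -268408 - 87080265132/369865 = -186354990052/369865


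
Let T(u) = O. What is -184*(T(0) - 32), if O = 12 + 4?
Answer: 2944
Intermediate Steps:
O = 16
T(u) = 16
-184*(T(0) - 32) = -184*(16 - 32) = -184*(-16) = 2944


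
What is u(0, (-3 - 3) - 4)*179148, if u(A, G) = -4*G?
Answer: 7165920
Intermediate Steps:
u(0, (-3 - 3) - 4)*179148 = -4*((-3 - 3) - 4)*179148 = -4*(-6 - 4)*179148 = -4*(-10)*179148 = 40*179148 = 7165920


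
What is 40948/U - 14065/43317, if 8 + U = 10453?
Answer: 1626835591/452446065 ≈ 3.5956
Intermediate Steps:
U = 10445 (U = -8 + 10453 = 10445)
40948/U - 14065/43317 = 40948/10445 - 14065/43317 = 1626835591/452446065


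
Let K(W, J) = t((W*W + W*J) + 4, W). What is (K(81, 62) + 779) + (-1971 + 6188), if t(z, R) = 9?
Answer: 5005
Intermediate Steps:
K(W, J) = 9
(K(81, 62) + 779) + (-1971 + 6188) = (9 + 779) + (-1971 + 6188) = 788 + 4217 = 5005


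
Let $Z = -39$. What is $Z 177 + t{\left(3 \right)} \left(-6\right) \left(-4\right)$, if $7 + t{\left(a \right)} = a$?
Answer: $-6999$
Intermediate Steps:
$t{\left(a \right)} = -7 + a$
$Z 177 + t{\left(3 \right)} \left(-6\right) \left(-4\right) = \left(-39\right) 177 + \left(-7 + 3\right) \left(-6\right) \left(-4\right) = -6903 + \left(-4\right) \left(-6\right) \left(-4\right) = -6903 + 24 \left(-4\right) = -6903 - 96 = -6999$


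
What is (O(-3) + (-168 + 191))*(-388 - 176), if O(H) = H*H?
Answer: -18048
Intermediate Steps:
O(H) = H**2
(O(-3) + (-168 + 191))*(-388 - 176) = ((-3)**2 + (-168 + 191))*(-388 - 176) = (9 + 23)*(-564) = 32*(-564) = -18048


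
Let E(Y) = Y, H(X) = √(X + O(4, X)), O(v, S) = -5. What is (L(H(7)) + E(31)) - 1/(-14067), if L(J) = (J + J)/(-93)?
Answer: 436078/14067 - 2*√2/93 ≈ 30.970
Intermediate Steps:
H(X) = √(-5 + X) (H(X) = √(X - 5) = √(-5 + X))
L(J) = -2*J/93 (L(J) = (2*J)*(-1/93) = -2*J/93)
(L(H(7)) + E(31)) - 1/(-14067) = (-2*√(-5 + 7)/93 + 31) - 1/(-14067) = (-2*√2/93 + 31) - 1*(-1/14067) = (31 - 2*√2/93) + 1/14067 = 436078/14067 - 2*√2/93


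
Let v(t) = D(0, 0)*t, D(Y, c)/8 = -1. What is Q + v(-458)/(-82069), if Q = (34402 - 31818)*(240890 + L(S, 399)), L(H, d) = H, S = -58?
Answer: 51072350194608/82069 ≈ 6.2231e+8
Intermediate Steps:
D(Y, c) = -8 (D(Y, c) = 8*(-1) = -8)
v(t) = -8*t
Q = 622309888 (Q = (34402 - 31818)*(240890 - 58) = 2584*240832 = 622309888)
Q + v(-458)/(-82069) = 622309888 - 8*(-458)/(-82069) = 622309888 + 3664*(-1/82069) = 622309888 - 3664/82069 = 51072350194608/82069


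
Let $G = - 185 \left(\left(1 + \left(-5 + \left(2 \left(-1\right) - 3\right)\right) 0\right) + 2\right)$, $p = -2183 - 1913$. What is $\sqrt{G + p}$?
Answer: $i \sqrt{4651} \approx 68.198 i$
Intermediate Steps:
$p = -4096$ ($p = -2183 - 1913 = -4096$)
$G = -555$ ($G = - 185 \left(\left(1 + \left(-5 - 5\right) 0\right) + 2\right) = - 185 \left(\left(1 - 0\right) + 2\right) = - 185 \left(\left(1 + 0\right) + 2\right) = - 185 \left(1 + 2\right) = \left(-185\right) 3 = -555$)
$\sqrt{G + p} = \sqrt{-555 - 4096} = \sqrt{-4651} = i \sqrt{4651}$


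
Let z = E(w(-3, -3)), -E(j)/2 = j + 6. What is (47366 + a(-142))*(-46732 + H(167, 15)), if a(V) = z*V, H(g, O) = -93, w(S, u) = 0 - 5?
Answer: -2231211250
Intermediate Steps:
w(S, u) = -5
E(j) = -12 - 2*j (E(j) = -2*(j + 6) = -2*(6 + j) = -12 - 2*j)
z = -2 (z = -12 - 2*(-5) = -12 + 10 = -2)
a(V) = -2*V
(47366 + a(-142))*(-46732 + H(167, 15)) = (47366 - 2*(-142))*(-46732 - 93) = (47366 + 284)*(-46825) = 47650*(-46825) = -2231211250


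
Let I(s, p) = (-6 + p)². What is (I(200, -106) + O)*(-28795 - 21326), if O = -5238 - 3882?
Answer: -171614304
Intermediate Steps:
O = -9120
(I(200, -106) + O)*(-28795 - 21326) = ((-6 - 106)² - 9120)*(-28795 - 21326) = ((-112)² - 9120)*(-50121) = (12544 - 9120)*(-50121) = 3424*(-50121) = -171614304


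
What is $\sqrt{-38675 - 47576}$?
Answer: $i \sqrt{86251} \approx 293.69 i$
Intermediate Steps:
$\sqrt{-38675 - 47576} = \sqrt{-86251} = i \sqrt{86251}$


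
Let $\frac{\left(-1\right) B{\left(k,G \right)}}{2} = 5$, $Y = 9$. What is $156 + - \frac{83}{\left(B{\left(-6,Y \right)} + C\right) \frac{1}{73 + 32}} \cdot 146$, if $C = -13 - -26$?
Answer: $-423974$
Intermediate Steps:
$B{\left(k,G \right)} = -10$ ($B{\left(k,G \right)} = \left(-2\right) 5 = -10$)
$C = 13$ ($C = -13 + 26 = 13$)
$156 + - \frac{83}{\left(B{\left(-6,Y \right)} + C\right) \frac{1}{73 + 32}} \cdot 146 = 156 + - \frac{83}{\left(-10 + 13\right) \frac{1}{73 + 32}} \cdot 146 = 156 + - \frac{83}{3 \cdot \frac{1}{105}} \cdot 146 = 156 + - 83 \frac{1}{\frac{1}{35}} \cdot 146 = 156 + \left(-83\right) 35 \cdot 146 = 156 - 424130 = -423974$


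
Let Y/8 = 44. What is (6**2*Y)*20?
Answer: 253440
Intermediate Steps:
Y = 352 (Y = 8*44 = 352)
(6**2*Y)*20 = (6**2*352)*20 = (36*352)*20 = 12672*20 = 253440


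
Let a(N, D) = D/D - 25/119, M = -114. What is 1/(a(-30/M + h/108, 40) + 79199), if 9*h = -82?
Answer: 119/9424775 ≈ 1.2626e-5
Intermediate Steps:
h = -82/9 (h = (1/9)*(-82) = -82/9 ≈ -9.1111)
a(N, D) = 94/119 (a(N, D) = 1 - 25*1/119 = 1 - 25/119 = 94/119)
1/(a(-30/M + h/108, 40) + 79199) = 1/(94/119 + 79199) = 1/(9424775/119) = 119/9424775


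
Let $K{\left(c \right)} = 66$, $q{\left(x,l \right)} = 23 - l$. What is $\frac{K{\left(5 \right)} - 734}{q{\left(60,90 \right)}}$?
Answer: $\frac{668}{67} \approx 9.9702$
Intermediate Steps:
$\frac{K{\left(5 \right)} - 734}{q{\left(60,90 \right)}} = \frac{66 - 734}{23 - 90} = - \frac{668}{-67} = \left(-668\right) \left(- \frac{1}{67}\right) = \frac{668}{67}$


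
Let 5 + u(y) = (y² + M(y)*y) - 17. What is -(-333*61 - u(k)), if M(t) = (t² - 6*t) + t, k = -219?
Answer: -10675012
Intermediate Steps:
M(t) = t² - 5*t
u(y) = -22 + y² + y²*(-5 + y) (u(y) = -5 + ((y² + (y*(-5 + y))*y) - 17) = -5 + ((y² + y²*(-5 + y)) - 17) = -5 + (-17 + y² + y²*(-5 + y)) = -22 + y² + y²*(-5 + y))
-(-333*61 - u(k)) = -(-333*61 - (-22 + (-219)³ - 4*(-219)²)) = -(-20313 - (-22 - 10503459 - 4*47961)) = -(-20313 - (-22 - 10503459 - 191844)) = -(-20313 - 1*(-10695325)) = -(-20313 + 10695325) = -1*10675012 = -10675012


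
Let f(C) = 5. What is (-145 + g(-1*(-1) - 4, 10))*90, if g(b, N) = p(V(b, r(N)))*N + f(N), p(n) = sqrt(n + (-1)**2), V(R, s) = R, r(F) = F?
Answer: -12600 + 900*I*sqrt(2) ≈ -12600.0 + 1272.8*I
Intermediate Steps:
p(n) = sqrt(1 + n) (p(n) = sqrt(n + 1) = sqrt(1 + n))
g(b, N) = 5 + N*sqrt(1 + b) (g(b, N) = sqrt(1 + b)*N + 5 = N*sqrt(1 + b) + 5 = 5 + N*sqrt(1 + b))
(-145 + g(-1*(-1) - 4, 10))*90 = (-145 + (5 + 10*sqrt(1 + (-1*(-1) - 4))))*90 = (-145 + (5 + 10*sqrt(1 + (1 - 4))))*90 = (-145 + (5 + 10*sqrt(1 - 3)))*90 = (-145 + (5 + 10*sqrt(-2)))*90 = (-145 + (5 + 10*(I*sqrt(2))))*90 = (-145 + (5 + 10*I*sqrt(2)))*90 = (-140 + 10*I*sqrt(2))*90 = -12600 + 900*I*sqrt(2)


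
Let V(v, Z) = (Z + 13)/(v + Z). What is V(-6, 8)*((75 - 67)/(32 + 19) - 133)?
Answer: -47425/34 ≈ -1394.9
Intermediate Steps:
V(v, Z) = (13 + Z)/(Z + v)
V(-6, 8)*((75 - 67)/(32 + 19) - 133) = ((13 + 8)/(8 - 6))*((75 - 67)/(32 + 19) - 133) = (21/2)*(8/51 - 133) = ((1/2)*21)*(8*(1/51) - 133) = 21*(8/51 - 133)/2 = (21/2)*(-6775/51) = -47425/34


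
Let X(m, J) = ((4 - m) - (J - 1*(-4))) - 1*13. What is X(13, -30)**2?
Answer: 16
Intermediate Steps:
X(m, J) = -13 - J - m (X(m, J) = ((4 - m) - (J + 4)) - 13 = ((4 - m) - (4 + J)) - 13 = ((4 - m) + (-4 - J)) - 13 = (-J - m) - 13 = -13 - J - m)
X(13, -30)**2 = (-13 - 1*(-30) - 1*13)**2 = (-13 + 30 - 13)**2 = 4**2 = 16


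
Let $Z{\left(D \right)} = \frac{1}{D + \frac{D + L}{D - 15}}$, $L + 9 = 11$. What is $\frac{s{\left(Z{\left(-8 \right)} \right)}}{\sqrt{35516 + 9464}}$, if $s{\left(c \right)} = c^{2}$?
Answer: $\frac{529 \sqrt{11245}}{712573160} \approx 7.8724 \cdot 10^{-5}$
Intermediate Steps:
$L = 2$ ($L = -9 + 11 = 2$)
$Z{\left(D \right)} = \frac{1}{D + \frac{2 + D}{-15 + D}}$ ($Z{\left(D \right)} = \frac{1}{D + \frac{D + 2}{D - 15}} = \frac{1}{D + \frac{2 + D}{-15 + D}}$)
$\frac{s{\left(Z{\left(-8 \right)} \right)}}{\sqrt{35516 + 9464}} = \frac{\left(\frac{-15 - 8}{2 + \left(-8\right)^{2} - -112}\right)^{2}}{\sqrt{35516 + 9464}} = \frac{\left(\frac{1}{2 + 64 + 112} \left(-23\right)\right)^{2}}{\sqrt{44980}} = \frac{\left(\frac{1}{178} \left(-23\right)\right)^{2}}{2 \sqrt{11245}} = \left(\frac{1}{178} \left(-23\right)\right)^{2} \frac{\sqrt{11245}}{22490} = \left(- \frac{23}{178}\right)^{2} \frac{\sqrt{11245}}{22490} = \frac{529 \frac{\sqrt{11245}}{22490}}{31684} = \frac{529 \sqrt{11245}}{712573160}$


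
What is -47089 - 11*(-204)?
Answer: -44845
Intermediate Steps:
-47089 - 11*(-204) = -47089 + 2244 = -44845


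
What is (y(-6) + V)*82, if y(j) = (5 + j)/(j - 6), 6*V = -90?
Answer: -7339/6 ≈ -1223.2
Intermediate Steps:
V = -15 (V = (⅙)*(-90) = -15)
y(j) = (5 + j)/(-6 + j)
(y(-6) + V)*82 = ((5 - 6)/(-6 - 6) - 15)*82 = (-1/(-12) - 15)*82 = (-1/12*(-1) - 15)*82 = (1/12 - 15)*82 = -179/12*82 = -7339/6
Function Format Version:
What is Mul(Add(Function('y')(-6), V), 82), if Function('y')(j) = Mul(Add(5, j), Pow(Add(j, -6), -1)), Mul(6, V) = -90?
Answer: Rational(-7339, 6) ≈ -1223.2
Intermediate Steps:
V = -15 (V = Mul(Rational(1, 6), -90) = -15)
Function('y')(j) = Mul(Pow(Add(-6, j), -1), Add(5, j)) (Function('y')(j) = Mul(Add(5, j), Pow(Add(-6, j), -1)) = Mul(Pow(Add(-6, j), -1), Add(5, j)))
Mul(Add(Function('y')(-6), V), 82) = Mul(Add(Mul(Pow(Add(-6, -6), -1), Add(5, -6)), -15), 82) = Mul(Add(Mul(Pow(-12, -1), -1), -15), 82) = Mul(Add(Mul(Rational(-1, 12), -1), -15), 82) = Mul(Add(Rational(1, 12), -15), 82) = Mul(Rational(-179, 12), 82) = Rational(-7339, 6)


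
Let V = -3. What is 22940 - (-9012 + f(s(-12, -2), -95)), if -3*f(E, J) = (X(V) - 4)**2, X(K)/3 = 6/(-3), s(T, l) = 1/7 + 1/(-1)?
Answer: 95956/3 ≈ 31985.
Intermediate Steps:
s(T, l) = -6/7 (s(T, l) = 1*(1/7) + 1*(-1) = 1/7 - 1 = -6/7)
X(K) = -6 (X(K) = 3*(6/(-3)) = 3*(6*(-1/3)) = 3*(-2) = -6)
f(E, J) = -100/3 (f(E, J) = -(-6 - 4)**2/3 = -1/3*(-10)**2 = -1/3*100 = -100/3)
22940 - (-9012 + f(s(-12, -2), -95)) = 22940 - (-9012 - 100/3) = 22940 - 1*(-27136/3) = 22940 + 27136/3 = 95956/3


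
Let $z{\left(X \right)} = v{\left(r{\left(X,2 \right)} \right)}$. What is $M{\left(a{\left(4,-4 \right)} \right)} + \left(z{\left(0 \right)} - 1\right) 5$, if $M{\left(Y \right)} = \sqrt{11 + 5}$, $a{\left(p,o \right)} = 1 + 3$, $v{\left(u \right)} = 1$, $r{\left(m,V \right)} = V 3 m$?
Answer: $4$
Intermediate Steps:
$r{\left(m,V \right)} = 3 V m$
$a{\left(p,o \right)} = 4$
$M{\left(Y \right)} = 4$ ($M{\left(Y \right)} = \sqrt{16} = 4$)
$z{\left(X \right)} = 1$
$M{\left(a{\left(4,-4 \right)} \right)} + \left(z{\left(0 \right)} - 1\right) 5 = 4 + \left(1 - 1\right) 5 = 4 + 0 \cdot 5 = 4 + 0 = 4$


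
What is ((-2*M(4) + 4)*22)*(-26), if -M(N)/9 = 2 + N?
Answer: -64064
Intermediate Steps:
M(N) = -18 - 9*N (M(N) = -9*(2 + N) = -18 - 9*N)
((-2*M(4) + 4)*22)*(-26) = ((-2*(-18 - 9*4) + 4)*22)*(-26) = ((-2*(-18 - 36) + 4)*22)*(-26) = ((-2*(-54) + 4)*22)*(-26) = ((108 + 4)*22)*(-26) = (112*22)*(-26) = 2464*(-26) = -64064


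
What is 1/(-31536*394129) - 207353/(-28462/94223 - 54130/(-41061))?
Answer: -1246383767542721169554563/6108375865401482544 ≈ -2.0405e+5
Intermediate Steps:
1/(-31536*394129) - 207353/(-28462/94223 - 54130/(-41061)) = -1/31536*1/394129 - 207353/(-28462*1/94223 - 54130*(-1/41061)) = -1/12429252144 - 207353/(-28462/94223 + 54130/41061) = -1/12429252144 - 207353/3931612808/3868890603 = -1/12429252144 - 207353*3868890603/3931612808 = -1/12429252144 - 802226073203859/3931612808 = -1246383767542721169554563/6108375865401482544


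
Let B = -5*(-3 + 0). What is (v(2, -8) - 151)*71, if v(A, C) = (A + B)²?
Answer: 9798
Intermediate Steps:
B = 15 (B = -5*(-3) = 15)
v(A, C) = (15 + A)² (v(A, C) = (A + 15)² = (15 + A)²)
(v(2, -8) - 151)*71 = ((15 + 2)² - 151)*71 = (17² - 151)*71 = (289 - 151)*71 = 138*71 = 9798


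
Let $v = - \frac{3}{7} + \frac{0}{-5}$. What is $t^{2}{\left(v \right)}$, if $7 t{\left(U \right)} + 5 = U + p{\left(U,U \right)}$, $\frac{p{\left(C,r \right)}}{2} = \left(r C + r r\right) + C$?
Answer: $\frac{73984}{117649} \approx 0.62885$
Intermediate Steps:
$p{\left(C,r \right)} = 2 C + 2 r^{2} + 2 C r$ ($p{\left(C,r \right)} = 2 \left(\left(r C + r r\right) + C\right) = 2 \left(\left(C r + r^{2}\right) + C\right) = 2 \left(\left(r^{2} + C r\right) + C\right) = 2 \left(C + r^{2} + C r\right) = 2 C + 2 r^{2} + 2 C r$)
$v = - \frac{3}{7}$ ($v = \left(-3\right) \frac{1}{7} + 0 \left(- \frac{1}{5}\right) = - \frac{3}{7} + 0 = - \frac{3}{7} \approx -0.42857$)
$t{\left(U \right)} = - \frac{5}{7} + \frac{3 U}{7} + \frac{4 U^{2}}{7}$ ($t{\left(U \right)} = - \frac{5}{7} + \frac{U + \left(2 U + 2 U^{2} + 2 U U\right)}{7} = - \frac{5}{7} + \frac{U + \left(2 U + 2 U^{2} + 2 U^{2}\right)}{7} = - \frac{5}{7} + \frac{U + \left(2 U + 4 U^{2}\right)}{7} = - \frac{5}{7} + \frac{3 U + 4 U^{2}}{7} = - \frac{5}{7} + \left(\frac{3 U}{7} + \frac{4 U^{2}}{7}\right) = - \frac{5}{7} + \frac{3 U}{7} + \frac{4 U^{2}}{7}$)
$t^{2}{\left(v \right)} = \left(- \frac{5}{7} + \frac{3}{7} \left(- \frac{3}{7}\right) + \frac{4 \left(- \frac{3}{7}\right)^{2}}{7}\right)^{2} = \left(- \frac{5}{7} - \frac{9}{49} + \frac{4}{7} \cdot \frac{9}{49}\right)^{2} = \left(- \frac{5}{7} - \frac{9}{49} + \frac{36}{343}\right)^{2} = \left(- \frac{272}{343}\right)^{2} = \frac{73984}{117649}$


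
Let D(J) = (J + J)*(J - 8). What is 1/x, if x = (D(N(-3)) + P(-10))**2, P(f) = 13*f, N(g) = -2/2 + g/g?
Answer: 1/16900 ≈ 5.9172e-5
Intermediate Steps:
N(g) = 0 (N(g) = -2*1/2 + 1 = -1 + 1 = 0)
D(J) = 2*J*(-8 + J) (D(J) = (2*J)*(-8 + J) = 2*J*(-8 + J))
x = 16900 (x = (2*0*(-8 + 0) + 13*(-10))**2 = (2*0*(-8) - 130)**2 = (0 - 130)**2 = (-130)**2 = 16900)
1/x = 1/16900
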